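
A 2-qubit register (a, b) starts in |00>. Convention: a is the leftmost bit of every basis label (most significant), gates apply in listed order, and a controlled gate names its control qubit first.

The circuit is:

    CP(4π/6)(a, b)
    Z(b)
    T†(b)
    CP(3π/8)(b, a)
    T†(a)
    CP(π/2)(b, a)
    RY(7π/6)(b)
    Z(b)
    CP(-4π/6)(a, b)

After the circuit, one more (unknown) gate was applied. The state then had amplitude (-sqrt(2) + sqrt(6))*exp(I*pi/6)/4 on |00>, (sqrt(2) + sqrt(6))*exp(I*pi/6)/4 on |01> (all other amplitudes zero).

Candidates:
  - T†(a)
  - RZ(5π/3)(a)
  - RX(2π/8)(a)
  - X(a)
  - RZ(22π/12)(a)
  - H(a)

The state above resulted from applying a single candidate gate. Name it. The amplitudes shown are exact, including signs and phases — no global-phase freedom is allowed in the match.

The unique candidate consistent with the amplitudes is RZ(5π/3)(a).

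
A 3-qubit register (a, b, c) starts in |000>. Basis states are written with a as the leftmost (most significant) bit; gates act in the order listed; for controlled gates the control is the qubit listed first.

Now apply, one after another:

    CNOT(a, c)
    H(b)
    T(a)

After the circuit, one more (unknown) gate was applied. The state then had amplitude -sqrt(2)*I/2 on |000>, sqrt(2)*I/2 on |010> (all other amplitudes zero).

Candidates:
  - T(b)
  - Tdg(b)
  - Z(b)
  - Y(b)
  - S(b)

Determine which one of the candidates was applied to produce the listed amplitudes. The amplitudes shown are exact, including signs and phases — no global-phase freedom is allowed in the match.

It was Y(b) that produced the state shown.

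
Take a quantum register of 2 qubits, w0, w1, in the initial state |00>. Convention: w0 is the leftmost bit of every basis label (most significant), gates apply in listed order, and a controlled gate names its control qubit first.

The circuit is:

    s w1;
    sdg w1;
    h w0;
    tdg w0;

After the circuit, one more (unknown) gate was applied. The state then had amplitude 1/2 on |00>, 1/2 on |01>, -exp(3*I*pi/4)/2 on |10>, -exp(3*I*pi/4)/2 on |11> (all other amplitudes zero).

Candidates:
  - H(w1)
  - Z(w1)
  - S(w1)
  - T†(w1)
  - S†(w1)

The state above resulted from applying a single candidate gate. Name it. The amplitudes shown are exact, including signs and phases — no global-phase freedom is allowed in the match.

The applied gate was H(w1). Key observation: the block from step 1 through step 2 cancels to the identity and can be dropped.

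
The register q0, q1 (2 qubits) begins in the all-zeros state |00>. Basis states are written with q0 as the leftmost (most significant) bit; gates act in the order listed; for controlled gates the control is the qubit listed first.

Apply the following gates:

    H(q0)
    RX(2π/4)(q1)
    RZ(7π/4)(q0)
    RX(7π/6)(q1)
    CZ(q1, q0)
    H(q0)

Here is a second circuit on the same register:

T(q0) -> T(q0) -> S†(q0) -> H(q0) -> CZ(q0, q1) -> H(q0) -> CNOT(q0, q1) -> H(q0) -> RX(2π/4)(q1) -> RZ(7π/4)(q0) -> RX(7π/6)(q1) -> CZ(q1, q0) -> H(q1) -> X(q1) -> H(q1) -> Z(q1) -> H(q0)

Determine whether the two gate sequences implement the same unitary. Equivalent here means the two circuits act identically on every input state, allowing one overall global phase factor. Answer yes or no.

No: there is an input state on which the two circuits produce genuinely different outputs (not merely differing by a phase).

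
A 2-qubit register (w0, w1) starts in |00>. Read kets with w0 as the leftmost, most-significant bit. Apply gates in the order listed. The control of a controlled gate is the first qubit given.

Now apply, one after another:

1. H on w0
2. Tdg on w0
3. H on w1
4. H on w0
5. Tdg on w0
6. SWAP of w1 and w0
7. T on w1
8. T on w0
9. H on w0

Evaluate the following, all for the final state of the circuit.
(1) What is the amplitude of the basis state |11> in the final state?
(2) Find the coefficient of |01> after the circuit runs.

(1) |11> carries amplitude 1/2 - sqrt(2)/4 in the final state.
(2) The final state's coefficient on |01> equals (1 + I)*exp(I*pi/4)/4.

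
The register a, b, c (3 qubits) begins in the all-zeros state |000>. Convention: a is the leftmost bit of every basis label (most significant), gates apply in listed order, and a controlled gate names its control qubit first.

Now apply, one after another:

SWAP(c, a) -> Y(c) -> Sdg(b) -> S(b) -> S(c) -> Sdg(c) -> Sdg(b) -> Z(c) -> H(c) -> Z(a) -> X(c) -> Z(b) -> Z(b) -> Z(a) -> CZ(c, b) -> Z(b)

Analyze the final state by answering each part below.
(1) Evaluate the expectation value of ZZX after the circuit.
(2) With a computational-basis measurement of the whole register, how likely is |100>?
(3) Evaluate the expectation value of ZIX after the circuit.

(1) In the final state, ZZX has expectation -1. Key observation: steps 4-7 multiply out to the identity, so the circuit reduces to the remaining gates.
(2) Outcome |100> occurs with probability 0.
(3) In the final state, ZIX has expectation -1.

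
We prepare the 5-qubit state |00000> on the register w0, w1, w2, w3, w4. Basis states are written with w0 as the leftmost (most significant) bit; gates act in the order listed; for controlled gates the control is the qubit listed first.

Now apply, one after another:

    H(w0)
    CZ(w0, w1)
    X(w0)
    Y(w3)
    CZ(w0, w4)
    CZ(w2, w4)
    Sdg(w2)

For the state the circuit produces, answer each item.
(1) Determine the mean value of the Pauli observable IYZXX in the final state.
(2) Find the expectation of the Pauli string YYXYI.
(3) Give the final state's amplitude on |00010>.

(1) The expectation value of IYZXX is 0.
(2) The expectation value of YYXYI is 0.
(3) |00010> carries amplitude sqrt(2)*I/2 in the final state.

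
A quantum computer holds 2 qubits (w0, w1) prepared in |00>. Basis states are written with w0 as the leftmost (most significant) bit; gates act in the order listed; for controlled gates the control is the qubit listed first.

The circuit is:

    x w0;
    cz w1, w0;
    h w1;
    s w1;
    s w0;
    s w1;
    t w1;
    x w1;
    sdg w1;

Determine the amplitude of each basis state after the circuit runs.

The resulting statevector has amplitude 0 on |00>, 0 on |01>, -sqrt(2)*exp(3*I*pi/4)/2 on |10>, sqrt(2)/2 on |11>.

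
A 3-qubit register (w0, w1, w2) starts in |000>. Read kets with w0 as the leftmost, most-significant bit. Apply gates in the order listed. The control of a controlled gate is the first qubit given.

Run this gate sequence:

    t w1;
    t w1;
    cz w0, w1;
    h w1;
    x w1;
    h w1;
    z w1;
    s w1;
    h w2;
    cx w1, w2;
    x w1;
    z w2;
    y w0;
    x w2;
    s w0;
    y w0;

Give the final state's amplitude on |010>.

|010> carries amplitude -sqrt(2)*I/2 in the final state. Key observation: gates 4-7 undo each other exactly, leaving only the rest of the circuit to track.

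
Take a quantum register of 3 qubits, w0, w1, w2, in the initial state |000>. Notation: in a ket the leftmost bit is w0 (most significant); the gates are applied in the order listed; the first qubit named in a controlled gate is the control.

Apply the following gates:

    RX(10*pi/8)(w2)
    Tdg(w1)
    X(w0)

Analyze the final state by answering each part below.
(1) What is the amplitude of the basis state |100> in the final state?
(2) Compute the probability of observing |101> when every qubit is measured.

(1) The final state's coefficient on |100> equals -sqrt(2 - sqrt(2))/2.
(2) The probability of measuring |101> is sqrt(2)/4 + 1/2.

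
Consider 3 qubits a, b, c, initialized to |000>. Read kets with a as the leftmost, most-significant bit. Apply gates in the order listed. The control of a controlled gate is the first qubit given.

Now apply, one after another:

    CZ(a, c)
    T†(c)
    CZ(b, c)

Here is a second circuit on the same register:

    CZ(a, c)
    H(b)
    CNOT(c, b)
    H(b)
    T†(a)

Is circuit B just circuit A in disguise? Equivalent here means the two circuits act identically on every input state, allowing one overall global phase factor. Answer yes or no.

No — the two circuits implement different unitaries, even allowing a global phase.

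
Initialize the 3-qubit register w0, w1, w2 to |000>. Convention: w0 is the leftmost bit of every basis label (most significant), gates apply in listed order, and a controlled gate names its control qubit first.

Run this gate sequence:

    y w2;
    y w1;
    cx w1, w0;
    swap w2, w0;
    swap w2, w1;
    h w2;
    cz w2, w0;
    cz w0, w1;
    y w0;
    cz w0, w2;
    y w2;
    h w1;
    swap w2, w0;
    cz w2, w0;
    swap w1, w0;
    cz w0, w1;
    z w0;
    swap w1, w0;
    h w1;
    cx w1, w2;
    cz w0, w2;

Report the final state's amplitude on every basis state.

The resulting statevector has amplitude -sqrt(2)/2 on |000>, -sqrt(2)/2 on |111>, and 0 on every other basis state.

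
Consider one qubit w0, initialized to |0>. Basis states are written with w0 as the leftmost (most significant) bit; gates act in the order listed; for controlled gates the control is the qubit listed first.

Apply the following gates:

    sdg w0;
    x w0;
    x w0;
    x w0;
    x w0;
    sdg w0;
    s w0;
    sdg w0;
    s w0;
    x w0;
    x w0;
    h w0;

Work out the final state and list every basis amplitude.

The final amplitudes are sqrt(2)/2 on |0>, sqrt(2)/2 on |1>. Key observation: the block from step 4 through step 11 cancels to the identity and can be dropped.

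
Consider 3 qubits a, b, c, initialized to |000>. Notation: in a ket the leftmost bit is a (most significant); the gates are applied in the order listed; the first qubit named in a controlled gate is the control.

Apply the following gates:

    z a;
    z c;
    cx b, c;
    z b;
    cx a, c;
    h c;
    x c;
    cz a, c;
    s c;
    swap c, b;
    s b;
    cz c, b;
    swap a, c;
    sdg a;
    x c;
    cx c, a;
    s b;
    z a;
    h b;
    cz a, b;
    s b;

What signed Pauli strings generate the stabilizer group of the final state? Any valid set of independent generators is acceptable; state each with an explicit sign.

The final state is stabilized by the group generated by +IXI, -ZII, -IIZ; other independent generating sets are equally valid.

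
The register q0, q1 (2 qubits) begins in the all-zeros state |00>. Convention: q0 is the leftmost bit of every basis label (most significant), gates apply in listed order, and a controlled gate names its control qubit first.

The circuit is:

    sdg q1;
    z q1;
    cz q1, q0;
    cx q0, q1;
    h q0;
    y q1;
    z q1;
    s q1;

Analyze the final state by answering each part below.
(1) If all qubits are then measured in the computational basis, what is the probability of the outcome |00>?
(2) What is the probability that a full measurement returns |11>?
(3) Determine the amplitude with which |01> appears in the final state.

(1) Outcome |00> occurs with probability 0.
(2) The probability of measuring |11> is 1/2.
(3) The final state's coefficient on |01> equals sqrt(2)/2.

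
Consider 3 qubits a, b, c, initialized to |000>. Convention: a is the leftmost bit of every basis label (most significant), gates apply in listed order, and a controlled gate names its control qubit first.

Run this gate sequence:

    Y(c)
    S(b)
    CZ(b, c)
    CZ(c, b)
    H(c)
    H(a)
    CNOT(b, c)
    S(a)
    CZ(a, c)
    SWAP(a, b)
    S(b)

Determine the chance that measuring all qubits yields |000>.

Outcome |000> occurs with probability 1/4.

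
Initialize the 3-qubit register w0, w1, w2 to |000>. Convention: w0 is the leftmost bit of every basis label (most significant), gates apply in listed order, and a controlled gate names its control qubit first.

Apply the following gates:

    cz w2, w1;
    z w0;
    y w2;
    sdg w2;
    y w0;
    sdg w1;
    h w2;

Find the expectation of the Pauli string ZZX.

The observable ZZX averages to 1.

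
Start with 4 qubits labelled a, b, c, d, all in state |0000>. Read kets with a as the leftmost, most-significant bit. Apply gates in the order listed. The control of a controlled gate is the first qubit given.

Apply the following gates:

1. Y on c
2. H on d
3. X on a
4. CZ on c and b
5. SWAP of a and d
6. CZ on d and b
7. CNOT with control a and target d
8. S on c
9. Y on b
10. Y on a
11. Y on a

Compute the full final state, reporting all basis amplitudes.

The final amplitudes are -sqrt(2)*I/2 on |0111>, -sqrt(2)*I/2 on |1110>, and 0 on every other basis state.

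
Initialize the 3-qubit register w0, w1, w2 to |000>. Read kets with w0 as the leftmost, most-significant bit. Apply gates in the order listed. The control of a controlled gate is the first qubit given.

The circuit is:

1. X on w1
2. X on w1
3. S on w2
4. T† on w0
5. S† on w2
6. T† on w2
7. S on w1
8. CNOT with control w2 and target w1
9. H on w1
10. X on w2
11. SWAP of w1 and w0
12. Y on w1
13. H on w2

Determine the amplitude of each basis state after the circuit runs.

The final amplitudes are 0 on |000>, 0 on |001>, I/2 on |010>, -I/2 on |011>, 0 on |100>, 0 on |101>, I/2 on |110>, -I/2 on |111>.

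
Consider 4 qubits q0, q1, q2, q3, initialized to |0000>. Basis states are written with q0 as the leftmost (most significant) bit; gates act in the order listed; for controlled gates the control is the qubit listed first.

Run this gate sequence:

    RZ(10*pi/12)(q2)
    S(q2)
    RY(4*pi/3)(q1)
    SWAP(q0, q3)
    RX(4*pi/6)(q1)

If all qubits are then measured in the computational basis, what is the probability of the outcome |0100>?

A full measurement returns |0100> with probability 3/8.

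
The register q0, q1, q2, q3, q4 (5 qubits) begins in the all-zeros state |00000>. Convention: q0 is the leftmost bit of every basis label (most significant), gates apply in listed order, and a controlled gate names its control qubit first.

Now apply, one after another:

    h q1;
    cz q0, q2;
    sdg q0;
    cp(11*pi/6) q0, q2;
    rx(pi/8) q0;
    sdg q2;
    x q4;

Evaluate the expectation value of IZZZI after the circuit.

The observable IZZZI averages to 0.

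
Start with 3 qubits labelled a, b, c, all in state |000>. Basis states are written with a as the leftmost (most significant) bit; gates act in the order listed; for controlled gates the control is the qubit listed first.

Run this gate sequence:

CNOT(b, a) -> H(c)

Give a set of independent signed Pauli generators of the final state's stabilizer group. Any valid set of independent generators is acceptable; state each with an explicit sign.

The stabilizer group can be generated by +IIX, +ZII, +IZI, among other valid generating sets.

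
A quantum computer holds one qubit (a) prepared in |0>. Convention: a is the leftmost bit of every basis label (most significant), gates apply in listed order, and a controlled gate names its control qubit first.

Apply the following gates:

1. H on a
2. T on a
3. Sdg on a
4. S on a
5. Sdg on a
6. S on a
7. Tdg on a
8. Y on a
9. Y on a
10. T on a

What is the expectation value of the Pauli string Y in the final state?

The expectation value of Y is sqrt(2)/2. Key observation: steps 2-7 multiply out to the identity, so the circuit reduces to the remaining gates.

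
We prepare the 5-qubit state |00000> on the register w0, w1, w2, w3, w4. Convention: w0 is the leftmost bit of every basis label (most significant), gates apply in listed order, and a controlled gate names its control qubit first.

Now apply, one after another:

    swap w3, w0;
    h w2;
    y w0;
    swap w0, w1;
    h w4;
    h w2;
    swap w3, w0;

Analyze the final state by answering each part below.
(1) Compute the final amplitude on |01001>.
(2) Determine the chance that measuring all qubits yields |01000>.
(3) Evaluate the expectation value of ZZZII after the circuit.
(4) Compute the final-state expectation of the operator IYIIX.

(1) |01001> carries amplitude sqrt(2)*I/2 in the final state.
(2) A full measurement returns |01000> with probability 1/2.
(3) In the final state, ZZZII has expectation -1.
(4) In the final state, IYIIX has expectation 0.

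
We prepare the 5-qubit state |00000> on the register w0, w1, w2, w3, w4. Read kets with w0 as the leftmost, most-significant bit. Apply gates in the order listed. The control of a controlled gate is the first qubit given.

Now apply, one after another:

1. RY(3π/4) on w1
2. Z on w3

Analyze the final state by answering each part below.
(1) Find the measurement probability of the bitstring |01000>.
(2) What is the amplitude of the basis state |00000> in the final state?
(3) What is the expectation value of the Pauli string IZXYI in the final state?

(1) Outcome |01000> occurs with probability sqrt(2)/4 + 1/2.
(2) The amplitude on |00000> is sqrt(2 - sqrt(2))/2.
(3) In the final state, IZXYI has expectation 0.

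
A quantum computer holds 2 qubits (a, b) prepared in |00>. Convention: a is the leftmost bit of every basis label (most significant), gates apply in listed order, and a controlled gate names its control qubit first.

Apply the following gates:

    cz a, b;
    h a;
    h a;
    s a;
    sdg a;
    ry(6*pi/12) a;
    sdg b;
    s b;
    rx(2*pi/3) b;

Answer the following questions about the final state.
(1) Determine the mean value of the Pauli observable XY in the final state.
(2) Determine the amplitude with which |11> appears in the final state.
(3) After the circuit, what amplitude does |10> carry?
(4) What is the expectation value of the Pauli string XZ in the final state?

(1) The expectation value of XY is -sqrt(3)/2. Key observation: gates 2-3 undo each other exactly, leaving only the rest of the circuit to track.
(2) The amplitude on |11> is -sqrt(6)*I/4.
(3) |10> carries amplitude sqrt(2)/4 in the final state.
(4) The observable XZ averages to -1/2.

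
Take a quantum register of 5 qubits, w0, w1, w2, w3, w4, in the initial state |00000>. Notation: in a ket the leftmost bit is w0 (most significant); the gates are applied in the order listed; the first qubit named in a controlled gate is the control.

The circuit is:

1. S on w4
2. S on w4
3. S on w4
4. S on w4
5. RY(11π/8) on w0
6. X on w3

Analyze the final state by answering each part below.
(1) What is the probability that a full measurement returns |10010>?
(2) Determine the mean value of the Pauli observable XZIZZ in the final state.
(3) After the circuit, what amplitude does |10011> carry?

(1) The probability of measuring |10010> is sin(5*pi/16)**2.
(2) The observable XZIZZ averages to sqrt(sqrt(2) + 2)/2.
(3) The amplitude on |10011> is 0.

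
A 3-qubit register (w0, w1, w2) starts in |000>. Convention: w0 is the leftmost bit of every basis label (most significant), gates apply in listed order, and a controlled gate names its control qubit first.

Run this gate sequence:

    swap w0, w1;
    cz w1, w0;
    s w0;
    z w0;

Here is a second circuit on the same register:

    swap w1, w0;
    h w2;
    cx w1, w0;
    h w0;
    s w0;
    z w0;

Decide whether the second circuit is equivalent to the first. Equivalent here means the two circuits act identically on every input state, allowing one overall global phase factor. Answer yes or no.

No — the two circuits implement different unitaries, even allowing a global phase.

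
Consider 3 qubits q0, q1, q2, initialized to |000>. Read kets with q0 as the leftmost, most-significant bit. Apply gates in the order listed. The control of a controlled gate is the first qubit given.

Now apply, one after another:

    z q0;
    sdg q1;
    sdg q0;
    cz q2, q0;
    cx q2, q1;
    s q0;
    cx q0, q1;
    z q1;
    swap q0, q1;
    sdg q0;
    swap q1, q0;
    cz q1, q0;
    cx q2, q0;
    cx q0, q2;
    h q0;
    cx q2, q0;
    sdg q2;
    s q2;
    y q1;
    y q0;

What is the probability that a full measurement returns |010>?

A full measurement returns |010> with probability 1/2.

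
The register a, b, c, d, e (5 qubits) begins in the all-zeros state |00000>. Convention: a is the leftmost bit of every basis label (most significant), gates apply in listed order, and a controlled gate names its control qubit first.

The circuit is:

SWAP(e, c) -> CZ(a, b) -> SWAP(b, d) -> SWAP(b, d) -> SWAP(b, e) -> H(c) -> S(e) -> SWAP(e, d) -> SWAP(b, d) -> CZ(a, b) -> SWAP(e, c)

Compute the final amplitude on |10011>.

The final state's coefficient on |10011> equals 0.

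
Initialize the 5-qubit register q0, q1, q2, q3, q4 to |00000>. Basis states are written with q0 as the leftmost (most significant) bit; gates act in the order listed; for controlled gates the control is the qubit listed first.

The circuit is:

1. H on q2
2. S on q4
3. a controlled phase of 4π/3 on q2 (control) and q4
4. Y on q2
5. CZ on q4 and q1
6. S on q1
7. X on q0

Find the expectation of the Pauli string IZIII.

The expectation value of IZIII is 1.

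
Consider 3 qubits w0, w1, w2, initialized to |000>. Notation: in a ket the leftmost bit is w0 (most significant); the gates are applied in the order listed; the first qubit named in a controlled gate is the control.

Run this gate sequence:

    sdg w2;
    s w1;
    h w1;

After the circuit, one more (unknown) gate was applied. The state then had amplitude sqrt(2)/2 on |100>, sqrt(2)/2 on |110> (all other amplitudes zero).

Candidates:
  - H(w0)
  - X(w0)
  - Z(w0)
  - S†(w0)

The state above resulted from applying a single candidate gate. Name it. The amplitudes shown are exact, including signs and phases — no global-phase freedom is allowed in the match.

The applied gate was X(w0).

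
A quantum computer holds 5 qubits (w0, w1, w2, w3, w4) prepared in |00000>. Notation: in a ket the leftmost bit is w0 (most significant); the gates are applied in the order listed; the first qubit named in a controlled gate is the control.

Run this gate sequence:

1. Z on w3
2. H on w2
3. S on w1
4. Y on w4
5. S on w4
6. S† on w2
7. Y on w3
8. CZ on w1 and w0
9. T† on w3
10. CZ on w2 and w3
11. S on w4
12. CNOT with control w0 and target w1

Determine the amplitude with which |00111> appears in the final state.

The amplitude on |00111> is sqrt(2)*exp(I*pi/4)/2.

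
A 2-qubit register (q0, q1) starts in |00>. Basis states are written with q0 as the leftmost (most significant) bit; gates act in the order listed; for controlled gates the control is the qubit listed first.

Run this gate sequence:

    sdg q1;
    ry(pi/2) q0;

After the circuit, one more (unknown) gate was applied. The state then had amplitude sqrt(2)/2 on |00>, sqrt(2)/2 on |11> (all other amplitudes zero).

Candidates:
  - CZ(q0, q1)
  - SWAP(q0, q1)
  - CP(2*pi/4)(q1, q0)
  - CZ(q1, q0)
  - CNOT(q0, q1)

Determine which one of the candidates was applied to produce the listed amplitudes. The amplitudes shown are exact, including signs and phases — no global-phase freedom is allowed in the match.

It was CNOT(q0, q1) that produced the state shown.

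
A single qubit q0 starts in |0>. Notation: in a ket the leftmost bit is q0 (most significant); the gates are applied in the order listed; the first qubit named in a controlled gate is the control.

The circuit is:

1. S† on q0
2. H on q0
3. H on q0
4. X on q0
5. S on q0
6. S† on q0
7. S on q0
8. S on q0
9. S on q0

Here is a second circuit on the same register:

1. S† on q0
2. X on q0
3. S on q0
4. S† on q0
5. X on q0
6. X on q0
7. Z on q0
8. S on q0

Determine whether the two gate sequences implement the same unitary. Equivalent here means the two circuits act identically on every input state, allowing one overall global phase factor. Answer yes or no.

Yes: on every input state the two circuits agree up to one overall phase factor.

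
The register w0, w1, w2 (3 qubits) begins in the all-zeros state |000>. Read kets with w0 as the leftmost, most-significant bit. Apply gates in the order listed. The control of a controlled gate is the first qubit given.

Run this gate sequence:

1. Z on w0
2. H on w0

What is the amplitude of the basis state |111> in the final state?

The final state's coefficient on |111> equals 0.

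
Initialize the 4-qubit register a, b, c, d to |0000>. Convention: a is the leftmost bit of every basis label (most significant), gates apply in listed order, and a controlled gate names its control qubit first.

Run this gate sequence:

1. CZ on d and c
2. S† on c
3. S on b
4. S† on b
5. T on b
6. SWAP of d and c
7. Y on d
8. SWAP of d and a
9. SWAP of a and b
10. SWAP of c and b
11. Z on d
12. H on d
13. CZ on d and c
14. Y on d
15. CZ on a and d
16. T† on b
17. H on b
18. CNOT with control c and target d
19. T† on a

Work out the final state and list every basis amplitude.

The resulting statevector has amplitude -1/2 on |0010>, -1/2 on |0011>, -1/2 on |0110>, -1/2 on |0111>, and 0 on every other basis state.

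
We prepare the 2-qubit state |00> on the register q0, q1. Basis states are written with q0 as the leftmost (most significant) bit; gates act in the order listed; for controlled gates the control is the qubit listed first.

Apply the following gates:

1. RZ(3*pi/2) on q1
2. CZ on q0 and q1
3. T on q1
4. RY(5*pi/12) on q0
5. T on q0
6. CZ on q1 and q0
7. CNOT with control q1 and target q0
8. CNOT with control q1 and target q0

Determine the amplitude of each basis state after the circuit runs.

After the circuit, the state carries amplitude (-sqrt(sqrt(2) + 2)/4 - sqrt(6 - 3*sqrt(2))/4)*exp(I*pi/4) on |00>, 0 on |01>, -I*sqrt(3*sqrt(2) + 6)/4 + I*sqrt(2 - sqrt(2))/4 on |10>, 0 on |11>. Key observation: the block from step 7 through step 8 cancels to the identity and can be dropped.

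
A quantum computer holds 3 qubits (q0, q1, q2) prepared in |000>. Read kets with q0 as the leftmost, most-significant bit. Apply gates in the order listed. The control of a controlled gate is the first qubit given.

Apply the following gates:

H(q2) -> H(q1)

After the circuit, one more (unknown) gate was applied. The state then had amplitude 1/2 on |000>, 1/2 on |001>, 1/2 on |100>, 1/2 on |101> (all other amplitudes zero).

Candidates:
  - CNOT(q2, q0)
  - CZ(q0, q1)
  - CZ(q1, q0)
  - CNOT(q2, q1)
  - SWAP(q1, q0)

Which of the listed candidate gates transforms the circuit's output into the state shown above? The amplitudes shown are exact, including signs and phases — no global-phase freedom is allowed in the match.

The unique candidate consistent with the amplitudes is SWAP(q1, q0).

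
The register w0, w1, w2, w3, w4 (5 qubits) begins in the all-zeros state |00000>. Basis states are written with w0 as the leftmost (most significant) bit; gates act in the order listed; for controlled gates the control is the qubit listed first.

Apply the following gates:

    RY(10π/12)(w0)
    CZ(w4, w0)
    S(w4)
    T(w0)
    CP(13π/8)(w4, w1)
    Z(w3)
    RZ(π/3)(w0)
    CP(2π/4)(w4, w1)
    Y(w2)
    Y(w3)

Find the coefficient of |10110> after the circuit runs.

The amplitude on |10110> is (-sqrt(6) - sqrt(2))*exp(5*I*pi/12)/4.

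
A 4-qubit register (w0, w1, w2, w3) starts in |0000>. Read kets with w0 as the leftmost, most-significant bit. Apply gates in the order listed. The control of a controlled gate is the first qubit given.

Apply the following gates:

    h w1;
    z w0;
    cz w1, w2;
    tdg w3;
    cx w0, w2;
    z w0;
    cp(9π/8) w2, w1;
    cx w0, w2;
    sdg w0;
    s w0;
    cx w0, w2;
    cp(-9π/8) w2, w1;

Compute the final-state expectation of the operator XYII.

The observable XYII averages to 0. Key observation: steps 7-12 multiply out to the identity, so the circuit reduces to the remaining gates.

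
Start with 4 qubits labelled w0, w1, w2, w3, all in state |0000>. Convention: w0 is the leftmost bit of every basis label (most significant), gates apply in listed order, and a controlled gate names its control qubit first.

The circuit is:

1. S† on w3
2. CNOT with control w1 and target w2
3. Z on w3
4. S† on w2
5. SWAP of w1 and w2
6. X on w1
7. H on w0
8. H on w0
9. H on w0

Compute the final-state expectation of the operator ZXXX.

The expectation value of ZXXX is 0. Key observation: gates 8-9 undo each other exactly, leaving only the rest of the circuit to track.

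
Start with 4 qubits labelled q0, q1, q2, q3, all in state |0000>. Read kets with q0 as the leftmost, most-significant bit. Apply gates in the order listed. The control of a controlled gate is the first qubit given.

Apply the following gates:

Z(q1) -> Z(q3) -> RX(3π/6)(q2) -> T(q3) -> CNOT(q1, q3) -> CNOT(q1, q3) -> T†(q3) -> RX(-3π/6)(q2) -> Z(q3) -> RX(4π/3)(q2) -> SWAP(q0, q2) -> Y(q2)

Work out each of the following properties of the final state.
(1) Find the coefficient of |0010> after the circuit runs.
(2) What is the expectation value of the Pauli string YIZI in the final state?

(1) |0010> carries amplitude -I/2 in the final state. Key observation: steps 2-9 multiply out to the identity, so the circuit reduces to the remaining gates.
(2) The observable YIZI averages to -sqrt(3)/2.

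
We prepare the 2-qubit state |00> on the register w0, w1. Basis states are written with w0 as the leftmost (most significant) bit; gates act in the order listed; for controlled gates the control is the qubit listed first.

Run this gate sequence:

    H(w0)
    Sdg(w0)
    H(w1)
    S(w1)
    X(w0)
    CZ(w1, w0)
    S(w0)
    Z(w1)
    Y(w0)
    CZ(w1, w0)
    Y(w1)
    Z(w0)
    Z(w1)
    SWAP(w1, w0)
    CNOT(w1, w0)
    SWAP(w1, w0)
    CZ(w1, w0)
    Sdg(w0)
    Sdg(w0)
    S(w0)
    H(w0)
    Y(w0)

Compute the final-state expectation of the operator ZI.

The observable ZI averages to -1.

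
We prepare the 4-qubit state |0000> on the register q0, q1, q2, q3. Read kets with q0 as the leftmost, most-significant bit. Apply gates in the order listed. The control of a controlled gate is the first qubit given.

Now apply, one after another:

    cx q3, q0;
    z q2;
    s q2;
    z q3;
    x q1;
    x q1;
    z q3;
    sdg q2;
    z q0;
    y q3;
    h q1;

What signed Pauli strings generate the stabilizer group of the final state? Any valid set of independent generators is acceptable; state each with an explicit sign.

The stabilizer group can be generated by +IXII, +ZIII, +IIZI, -IIIZ, among other valid generating sets.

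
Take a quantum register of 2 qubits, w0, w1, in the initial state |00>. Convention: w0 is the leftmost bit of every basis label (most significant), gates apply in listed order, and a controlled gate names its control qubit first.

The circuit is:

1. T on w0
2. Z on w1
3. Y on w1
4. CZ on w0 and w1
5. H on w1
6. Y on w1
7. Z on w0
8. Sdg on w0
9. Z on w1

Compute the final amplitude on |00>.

|00> carries amplitude -sqrt(2)/2 in the final state.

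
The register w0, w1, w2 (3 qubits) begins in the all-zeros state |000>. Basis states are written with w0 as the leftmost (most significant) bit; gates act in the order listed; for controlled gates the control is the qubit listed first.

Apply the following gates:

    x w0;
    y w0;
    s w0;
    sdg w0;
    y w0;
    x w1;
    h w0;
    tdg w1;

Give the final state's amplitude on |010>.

|010> carries amplitude -sqrt(2)*exp(3*I*pi/4)/2 in the final state. Key observation: steps 2-5 multiply out to the identity, so the circuit reduces to the remaining gates.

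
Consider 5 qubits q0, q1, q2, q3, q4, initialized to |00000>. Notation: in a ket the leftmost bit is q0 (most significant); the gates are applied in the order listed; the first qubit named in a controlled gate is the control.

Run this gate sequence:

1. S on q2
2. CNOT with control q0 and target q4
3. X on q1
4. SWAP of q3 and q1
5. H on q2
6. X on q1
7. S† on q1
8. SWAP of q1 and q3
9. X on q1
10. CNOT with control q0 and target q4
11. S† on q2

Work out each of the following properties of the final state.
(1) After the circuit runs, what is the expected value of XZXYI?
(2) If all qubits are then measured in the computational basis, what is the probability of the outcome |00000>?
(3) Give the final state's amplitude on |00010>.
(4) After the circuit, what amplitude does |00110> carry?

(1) In the final state, XZXYI has expectation 0.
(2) The probability of measuring |00000> is 0.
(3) |00010> carries amplitude -sqrt(2)*I/2 in the final state.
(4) The final state's coefficient on |00110> equals -sqrt(2)/2.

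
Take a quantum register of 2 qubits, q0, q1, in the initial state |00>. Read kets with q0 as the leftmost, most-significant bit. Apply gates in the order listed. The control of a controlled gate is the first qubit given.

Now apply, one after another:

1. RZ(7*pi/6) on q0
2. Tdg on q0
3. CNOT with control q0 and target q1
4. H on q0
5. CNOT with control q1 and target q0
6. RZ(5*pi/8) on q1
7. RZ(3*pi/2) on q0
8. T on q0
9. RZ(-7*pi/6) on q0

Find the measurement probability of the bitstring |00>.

Outcome |00> occurs with probability 1/2.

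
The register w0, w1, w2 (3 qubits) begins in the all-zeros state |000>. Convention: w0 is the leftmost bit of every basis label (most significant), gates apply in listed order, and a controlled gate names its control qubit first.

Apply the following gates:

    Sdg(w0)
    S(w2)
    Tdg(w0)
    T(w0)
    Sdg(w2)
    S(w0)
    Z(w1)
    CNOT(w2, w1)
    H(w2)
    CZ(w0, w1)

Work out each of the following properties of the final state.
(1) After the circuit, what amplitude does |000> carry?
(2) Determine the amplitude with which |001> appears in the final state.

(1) The amplitude on |000> is sqrt(2)/2.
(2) |001> carries amplitude sqrt(2)/2 in the final state.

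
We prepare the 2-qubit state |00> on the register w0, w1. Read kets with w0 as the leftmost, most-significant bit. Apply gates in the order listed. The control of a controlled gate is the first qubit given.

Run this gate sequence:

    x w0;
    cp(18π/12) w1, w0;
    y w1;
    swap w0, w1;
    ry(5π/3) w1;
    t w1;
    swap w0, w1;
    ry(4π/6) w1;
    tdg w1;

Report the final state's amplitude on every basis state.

After the circuit, the state carries amplitude sqrt(3)*I/4 on |00>, -exp(I*pi/4)/4 on |01>, 3*exp(3*I*pi/4)/4 on |10>, -sqrt(3)*I/4 on |11>.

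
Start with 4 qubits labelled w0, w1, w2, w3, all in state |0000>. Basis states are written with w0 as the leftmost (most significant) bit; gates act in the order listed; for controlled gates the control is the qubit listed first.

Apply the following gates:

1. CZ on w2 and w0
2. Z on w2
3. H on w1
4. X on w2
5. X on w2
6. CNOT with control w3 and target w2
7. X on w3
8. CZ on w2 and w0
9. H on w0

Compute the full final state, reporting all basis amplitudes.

The final amplitudes are 1/2 on |0001>, 1/2 on |0101>, 1/2 on |1001>, 1/2 on |1101>, and 0 on every other basis state. Key observation: steps 4-5 multiply out to the identity, so the circuit reduces to the remaining gates.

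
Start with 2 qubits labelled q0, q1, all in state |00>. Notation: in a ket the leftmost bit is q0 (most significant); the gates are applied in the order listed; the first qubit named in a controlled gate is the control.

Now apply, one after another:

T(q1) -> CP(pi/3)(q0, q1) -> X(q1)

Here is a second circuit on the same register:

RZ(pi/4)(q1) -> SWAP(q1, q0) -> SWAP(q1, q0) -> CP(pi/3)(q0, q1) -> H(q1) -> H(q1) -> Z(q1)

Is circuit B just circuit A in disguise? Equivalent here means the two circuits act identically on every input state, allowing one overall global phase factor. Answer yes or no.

No, they are not equivalent — no single phase factor reconciles the two unitaries.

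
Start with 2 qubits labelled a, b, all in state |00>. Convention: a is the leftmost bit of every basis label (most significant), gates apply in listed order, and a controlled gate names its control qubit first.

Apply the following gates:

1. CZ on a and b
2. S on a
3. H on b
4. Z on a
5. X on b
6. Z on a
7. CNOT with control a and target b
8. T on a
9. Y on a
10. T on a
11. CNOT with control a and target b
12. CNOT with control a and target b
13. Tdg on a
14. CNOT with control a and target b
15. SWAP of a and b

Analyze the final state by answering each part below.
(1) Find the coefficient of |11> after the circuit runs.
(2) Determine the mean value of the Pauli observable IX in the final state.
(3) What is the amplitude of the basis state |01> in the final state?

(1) The amplitude on |11> is sqrt(2)*I/2. Key observation: gates 10-13 undo each other exactly, leaving only the rest of the circuit to track.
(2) The observable IX averages to 0.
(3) The final state's coefficient on |01> equals sqrt(2)*I/2.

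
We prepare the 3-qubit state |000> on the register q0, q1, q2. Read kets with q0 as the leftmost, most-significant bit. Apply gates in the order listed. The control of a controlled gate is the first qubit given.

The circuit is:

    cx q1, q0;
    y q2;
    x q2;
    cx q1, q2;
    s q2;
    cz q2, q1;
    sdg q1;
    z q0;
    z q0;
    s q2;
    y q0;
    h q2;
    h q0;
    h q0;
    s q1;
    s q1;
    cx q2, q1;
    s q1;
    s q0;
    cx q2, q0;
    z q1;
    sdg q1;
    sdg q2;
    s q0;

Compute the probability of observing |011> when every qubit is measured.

Outcome |011> occurs with probability 1/2. Key observation: steps 13-14 multiply out to the identity, so the circuit reduces to the remaining gates.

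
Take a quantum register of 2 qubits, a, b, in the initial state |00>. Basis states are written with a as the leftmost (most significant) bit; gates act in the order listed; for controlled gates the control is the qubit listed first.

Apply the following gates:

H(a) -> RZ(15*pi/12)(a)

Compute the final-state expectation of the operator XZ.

The expectation value of XZ is -sqrt(2)/2.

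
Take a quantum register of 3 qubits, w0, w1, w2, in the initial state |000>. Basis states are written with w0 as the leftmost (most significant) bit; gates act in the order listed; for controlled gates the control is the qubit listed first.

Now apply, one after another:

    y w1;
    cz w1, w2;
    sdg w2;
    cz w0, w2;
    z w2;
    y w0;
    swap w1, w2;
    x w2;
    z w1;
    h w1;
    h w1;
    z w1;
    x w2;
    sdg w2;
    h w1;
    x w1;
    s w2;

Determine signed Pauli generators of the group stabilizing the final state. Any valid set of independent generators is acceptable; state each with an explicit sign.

One valid set of independent stabilizer generators is +IXI, -ZII, -IIZ (any independent generating set of the same group is equally correct). Key observation: gates 8-13 undo each other exactly, leaving only the rest of the circuit to track.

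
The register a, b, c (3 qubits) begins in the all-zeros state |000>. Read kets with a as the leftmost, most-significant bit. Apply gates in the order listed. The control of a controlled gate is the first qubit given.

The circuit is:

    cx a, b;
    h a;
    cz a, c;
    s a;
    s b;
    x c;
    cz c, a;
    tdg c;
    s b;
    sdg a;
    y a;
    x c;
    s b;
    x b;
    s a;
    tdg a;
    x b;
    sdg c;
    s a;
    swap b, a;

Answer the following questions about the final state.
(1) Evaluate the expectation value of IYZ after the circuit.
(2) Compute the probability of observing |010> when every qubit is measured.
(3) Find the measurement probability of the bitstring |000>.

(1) The expectation value of IYZ is sqrt(2)/2.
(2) A full measurement returns |010> with probability 1/2.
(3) The probability of measuring |000> is 1/2.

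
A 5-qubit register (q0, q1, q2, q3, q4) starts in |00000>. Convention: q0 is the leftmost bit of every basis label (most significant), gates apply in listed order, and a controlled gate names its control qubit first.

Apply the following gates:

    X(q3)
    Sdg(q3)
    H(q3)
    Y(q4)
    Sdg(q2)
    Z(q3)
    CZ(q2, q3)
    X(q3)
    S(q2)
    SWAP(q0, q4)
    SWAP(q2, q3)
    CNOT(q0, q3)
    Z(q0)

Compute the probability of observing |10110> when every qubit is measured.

The probability of measuring |10110> is 1/2.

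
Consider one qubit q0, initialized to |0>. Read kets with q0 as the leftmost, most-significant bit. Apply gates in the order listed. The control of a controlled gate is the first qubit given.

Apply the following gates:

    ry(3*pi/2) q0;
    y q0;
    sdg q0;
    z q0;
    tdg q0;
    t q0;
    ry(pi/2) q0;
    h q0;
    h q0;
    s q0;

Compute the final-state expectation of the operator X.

The expectation value of X is -1.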